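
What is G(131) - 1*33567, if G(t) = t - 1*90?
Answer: -33526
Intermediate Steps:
G(t) = -90 + t (G(t) = t - 90 = -90 + t)
G(131) - 1*33567 = (-90 + 131) - 1*33567 = 41 - 33567 = -33526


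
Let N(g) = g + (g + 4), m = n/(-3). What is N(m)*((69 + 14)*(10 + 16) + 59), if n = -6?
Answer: 17736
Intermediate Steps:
m = 2 (m = -6/(-3) = -6*(-⅓) = 2)
N(g) = 4 + 2*g (N(g) = g + (4 + g) = 4 + 2*g)
N(m)*((69 + 14)*(10 + 16) + 59) = (4 + 2*2)*((69 + 14)*(10 + 16) + 59) = (4 + 4)*(83*26 + 59) = 8*(2158 + 59) = 8*2217 = 17736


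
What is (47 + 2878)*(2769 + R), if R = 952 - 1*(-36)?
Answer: 10989225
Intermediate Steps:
R = 988 (R = 952 + 36 = 988)
(47 + 2878)*(2769 + R) = (47 + 2878)*(2769 + 988) = 2925*3757 = 10989225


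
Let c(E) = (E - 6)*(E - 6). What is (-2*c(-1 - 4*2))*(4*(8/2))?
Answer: -7200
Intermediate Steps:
c(E) = (-6 + E)² (c(E) = (-6 + E)*(-6 + E) = (-6 + E)²)
(-2*c(-1 - 4*2))*(4*(8/2)) = (-2*(-6 + (-1 - 4*2))²)*(4*(8/2)) = (-2*(-6 + (-1 - 1*8))²)*(4*(8*(½))) = (-2*(-6 + (-1 - 8))²)*(4*4) = -2*(-6 - 9)²*16 = -2*(-15)²*16 = -2*225*16 = -450*16 = -7200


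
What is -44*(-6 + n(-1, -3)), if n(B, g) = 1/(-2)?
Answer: 286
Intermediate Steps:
n(B, g) = -½
-44*(-6 + n(-1, -3)) = -44*(-6 - ½) = -44*(-13/2) = 286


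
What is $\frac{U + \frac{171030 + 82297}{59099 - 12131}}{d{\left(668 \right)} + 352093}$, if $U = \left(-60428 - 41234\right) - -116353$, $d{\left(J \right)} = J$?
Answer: $\frac{36329485}{872025192} \approx 0.041661$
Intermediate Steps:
$U = 14691$ ($U = \left(-60428 - 41234\right) + 116353 = -101662 + 116353 = 14691$)
$\frac{U + \frac{171030 + 82297}{59099 - 12131}}{d{\left(668 \right)} + 352093} = \frac{14691 + \frac{171030 + 82297}{59099 - 12131}}{668 + 352093} = \frac{14691 + \frac{253327}{46968}}{352761} = \left(14691 + 253327 \cdot \frac{1}{46968}\right) \frac{1}{352761} = \left(14691 + \frac{13333}{2472}\right) \frac{1}{352761} = \frac{36329485}{2472} \cdot \frac{1}{352761} = \frac{36329485}{872025192}$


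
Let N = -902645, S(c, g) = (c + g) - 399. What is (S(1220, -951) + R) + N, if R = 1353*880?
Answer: 287865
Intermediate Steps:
S(c, g) = -399 + c + g
R = 1190640
(S(1220, -951) + R) + N = ((-399 + 1220 - 951) + 1190640) - 902645 = (-130 + 1190640) - 902645 = 1190510 - 902645 = 287865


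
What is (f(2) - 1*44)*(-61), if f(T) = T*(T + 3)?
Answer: 2074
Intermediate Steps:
f(T) = T*(3 + T)
(f(2) - 1*44)*(-61) = (2*(3 + 2) - 1*44)*(-61) = (2*5 - 44)*(-61) = (10 - 44)*(-61) = -34*(-61) = 2074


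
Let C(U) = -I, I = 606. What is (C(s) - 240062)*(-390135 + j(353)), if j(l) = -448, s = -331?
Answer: 94000829444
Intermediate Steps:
C(U) = -606 (C(U) = -1*606 = -606)
(C(s) - 240062)*(-390135 + j(353)) = (-606 - 240062)*(-390135 - 448) = -240668*(-390583) = 94000829444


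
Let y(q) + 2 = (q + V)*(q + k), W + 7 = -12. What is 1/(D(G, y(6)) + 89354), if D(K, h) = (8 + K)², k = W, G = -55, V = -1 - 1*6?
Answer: 1/91563 ≈ 1.0921e-5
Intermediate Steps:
W = -19 (W = -7 - 12 = -19)
V = -7 (V = -1 - 6 = -7)
k = -19
y(q) = -2 + (-19 + q)*(-7 + q) (y(q) = -2 + (q - 7)*(q - 19) = -2 + (-7 + q)*(-19 + q) = -2 + (-19 + q)*(-7 + q))
1/(D(G, y(6)) + 89354) = 1/((8 - 55)² + 89354) = 1/((-47)² + 89354) = 1/(2209 + 89354) = 1/91563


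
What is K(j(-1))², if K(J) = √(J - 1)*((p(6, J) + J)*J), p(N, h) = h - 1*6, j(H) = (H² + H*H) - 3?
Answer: -128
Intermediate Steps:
j(H) = -3 + 2*H² (j(H) = (H² + H²) - 3 = 2*H² - 3 = -3 + 2*H²)
p(N, h) = -6 + h (p(N, h) = h - 6 = -6 + h)
K(J) = J*√(-1 + J)*(-6 + 2*J) (K(J) = √(J - 1)*(((-6 + J) + J)*J) = √(-1 + J)*((-6 + 2*J)*J) = √(-1 + J)*(J*(-6 + 2*J)) = J*√(-1 + J)*(-6 + 2*J))
K(j(-1))² = (2*(-3 + 2*(-1)²)*√(-1 + (-3 + 2*(-1)²))*(-3 + (-3 + 2*(-1)²)))² = (2*(-3 + 2*1)*√(-1 + (-3 + 2*1))*(-3 + (-3 + 2*1)))² = (2*(-3 + 2)*√(-1 + (-3 + 2))*(-3 + (-3 + 2)))² = (2*(-1)*√(-1 - 1)*(-3 - 1))² = (2*(-1)*√(-2)*(-4))² = (2*(-1)*(I*√2)*(-4))² = (8*I*√2)² = -128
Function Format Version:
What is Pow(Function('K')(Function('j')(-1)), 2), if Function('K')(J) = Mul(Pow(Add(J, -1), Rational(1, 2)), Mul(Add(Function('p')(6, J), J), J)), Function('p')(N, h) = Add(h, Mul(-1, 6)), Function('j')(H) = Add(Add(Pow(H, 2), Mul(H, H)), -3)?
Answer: -128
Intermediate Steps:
Function('j')(H) = Add(-3, Mul(2, Pow(H, 2))) (Function('j')(H) = Add(Add(Pow(H, 2), Pow(H, 2)), -3) = Add(Mul(2, Pow(H, 2)), -3) = Add(-3, Mul(2, Pow(H, 2))))
Function('p')(N, h) = Add(-6, h) (Function('p')(N, h) = Add(h, -6) = Add(-6, h))
Function('K')(J) = Mul(J, Pow(Add(-1, J), Rational(1, 2)), Add(-6, Mul(2, J))) (Function('K')(J) = Mul(Pow(Add(J, -1), Rational(1, 2)), Mul(Add(Add(-6, J), J), J)) = Mul(Pow(Add(-1, J), Rational(1, 2)), Mul(Add(-6, Mul(2, J)), J)) = Mul(Pow(Add(-1, J), Rational(1, 2)), Mul(J, Add(-6, Mul(2, J)))) = Mul(J, Pow(Add(-1, J), Rational(1, 2)), Add(-6, Mul(2, J))))
Pow(Function('K')(Function('j')(-1)), 2) = Pow(Mul(2, Add(-3, Mul(2, Pow(-1, 2))), Pow(Add(-1, Add(-3, Mul(2, Pow(-1, 2)))), Rational(1, 2)), Add(-3, Add(-3, Mul(2, Pow(-1, 2))))), 2) = Pow(Mul(2, Add(-3, Mul(2, 1)), Pow(Add(-1, Add(-3, Mul(2, 1))), Rational(1, 2)), Add(-3, Add(-3, Mul(2, 1)))), 2) = Pow(Mul(2, Add(-3, 2), Pow(Add(-1, Add(-3, 2)), Rational(1, 2)), Add(-3, Add(-3, 2))), 2) = Pow(Mul(2, -1, Pow(Add(-1, -1), Rational(1, 2)), Add(-3, -1)), 2) = Pow(Mul(2, -1, Pow(-2, Rational(1, 2)), -4), 2) = Pow(Mul(2, -1, Mul(I, Pow(2, Rational(1, 2))), -4), 2) = Pow(Mul(8, I, Pow(2, Rational(1, 2))), 2) = -128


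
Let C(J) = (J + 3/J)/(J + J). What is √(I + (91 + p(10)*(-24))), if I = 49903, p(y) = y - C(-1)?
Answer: √49802 ≈ 223.16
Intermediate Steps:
C(J) = (J + 3/J)/(2*J) (C(J) = (J + 3/J)/((2*J)) = (J + 3/J)*(1/(2*J)) = (J + 3/J)/(2*J))
p(y) = -2 + y (p(y) = y - (3 + (-1)²)/(2*(-1)²) = y - (3 + 1)/2 = y - 4/2 = y - 1*2 = y - 2 = -2 + y)
√(I + (91 + p(10)*(-24))) = √(49903 + (91 + (-2 + 10)*(-24))) = √(49903 + (91 + 8*(-24))) = √(49903 + (91 - 192)) = √(49903 - 101) = √49802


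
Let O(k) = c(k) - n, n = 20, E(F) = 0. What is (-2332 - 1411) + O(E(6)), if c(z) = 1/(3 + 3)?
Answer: -22577/6 ≈ -3762.8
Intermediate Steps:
c(z) = ⅙ (c(z) = 1/6 = ⅙)
O(k) = -119/6 (O(k) = ⅙ - 1*20 = ⅙ - 20 = -119/6)
(-2332 - 1411) + O(E(6)) = (-2332 - 1411) - 119/6 = -3743 - 119/6 = -22577/6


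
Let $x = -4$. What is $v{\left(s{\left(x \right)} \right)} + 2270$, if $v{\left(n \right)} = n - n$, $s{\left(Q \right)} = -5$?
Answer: $2270$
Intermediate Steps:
$v{\left(n \right)} = 0$
$v{\left(s{\left(x \right)} \right)} + 2270 = 0 + 2270 = 2270$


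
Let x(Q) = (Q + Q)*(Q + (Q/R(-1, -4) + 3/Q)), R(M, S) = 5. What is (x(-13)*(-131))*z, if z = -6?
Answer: 1617588/5 ≈ 3.2352e+5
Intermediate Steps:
x(Q) = 2*Q*(3/Q + 6*Q/5) (x(Q) = (Q + Q)*(Q + (Q/5 + 3/Q)) = (2*Q)*(Q + (Q*(⅕) + 3/Q)) = (2*Q)*(Q + (Q/5 + 3/Q)) = (2*Q)*(Q + (3/Q + Q/5)) = (2*Q)*(3/Q + 6*Q/5) = 2*Q*(3/Q + 6*Q/5))
(x(-13)*(-131))*z = ((6 + (12/5)*(-13)²)*(-131))*(-6) = ((6 + (12/5)*169)*(-131))*(-6) = ((6 + 2028/5)*(-131))*(-6) = ((2058/5)*(-131))*(-6) = -269598/5*(-6) = 1617588/5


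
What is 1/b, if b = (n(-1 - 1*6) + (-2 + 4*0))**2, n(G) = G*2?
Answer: 1/256 ≈ 0.0039063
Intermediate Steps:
n(G) = 2*G
b = 256 (b = (2*(-1 - 1*6) + (-2 + 4*0))**2 = (2*(-1 - 6) + (-2 + 0))**2 = (2*(-7) - 2)**2 = (-14 - 2)**2 = (-16)**2 = 256)
1/b = 1/256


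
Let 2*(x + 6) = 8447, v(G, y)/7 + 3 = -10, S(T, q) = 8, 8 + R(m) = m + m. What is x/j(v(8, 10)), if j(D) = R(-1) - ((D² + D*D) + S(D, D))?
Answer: -1687/6632 ≈ -0.25437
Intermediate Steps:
R(m) = -8 + 2*m (R(m) = -8 + (m + m) = -8 + 2*m)
v(G, y) = -91 (v(G, y) = -21 + 7*(-10) = -21 - 70 = -91)
j(D) = -18 - 2*D² (j(D) = (-8 + 2*(-1)) - ((D² + D*D) + 8) = (-8 - 2) - ((D² + D²) + 8) = -10 - (2*D² + 8) = -10 - (8 + 2*D²) = -10 + (-8 - 2*D²) = -18 - 2*D²)
x = 8435/2 (x = -6 + (½)*8447 = -6 + 8447/2 = 8435/2 ≈ 4217.5)
x/j(v(8, 10)) = 8435/(2*(-18 - 2*(-91)²)) = 8435/(2*(-18 - 2*8281)) = 8435/(2*(-18 - 16562)) = (8435/2)/(-16580) = (8435/2)*(-1/16580) = -1687/6632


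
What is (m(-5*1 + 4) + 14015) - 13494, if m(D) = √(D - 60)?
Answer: 521 + I*√61 ≈ 521.0 + 7.8102*I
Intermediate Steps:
m(D) = √(-60 + D)
(m(-5*1 + 4) + 14015) - 13494 = (√(-60 + (-5*1 + 4)) + 14015) - 13494 = (√(-60 + (-5 + 4)) + 14015) - 13494 = (√(-60 - 1) + 14015) - 13494 = (√(-61) + 14015) - 13494 = (I*√61 + 14015) - 13494 = (14015 + I*√61) - 13494 = 521 + I*√61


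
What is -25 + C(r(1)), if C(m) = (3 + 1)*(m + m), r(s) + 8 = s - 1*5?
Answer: -121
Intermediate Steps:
r(s) = -13 + s (r(s) = -8 + (s - 1*5) = -8 + (s - 5) = -8 + (-5 + s) = -13 + s)
C(m) = 8*m (C(m) = 4*(2*m) = 8*m)
-25 + C(r(1)) = -25 + 8*(-13 + 1) = -25 + 8*(-12) = -25 - 96 = -121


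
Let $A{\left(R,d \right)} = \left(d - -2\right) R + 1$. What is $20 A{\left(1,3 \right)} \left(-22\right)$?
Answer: $-2640$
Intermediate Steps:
$A{\left(R,d \right)} = 1 + R \left(2 + d\right)$ ($A{\left(R,d \right)} = \left(d + 2\right) R + 1 = \left(2 + d\right) R + 1 = R \left(2 + d\right) + 1 = 1 + R \left(2 + d\right)$)
$20 A{\left(1,3 \right)} \left(-22\right) = 20 \left(1 + 2 \cdot 1 + 1 \cdot 3\right) \left(-22\right) = 20 \left(1 + 2 + 3\right) \left(-22\right) = 20 \cdot 6 \left(-22\right) = 120 \left(-22\right) = -2640$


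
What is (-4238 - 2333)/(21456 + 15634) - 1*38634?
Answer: -1432941631/37090 ≈ -38634.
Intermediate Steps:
(-4238 - 2333)/(21456 + 15634) - 1*38634 = -6571/37090 - 38634 = -1432941631/37090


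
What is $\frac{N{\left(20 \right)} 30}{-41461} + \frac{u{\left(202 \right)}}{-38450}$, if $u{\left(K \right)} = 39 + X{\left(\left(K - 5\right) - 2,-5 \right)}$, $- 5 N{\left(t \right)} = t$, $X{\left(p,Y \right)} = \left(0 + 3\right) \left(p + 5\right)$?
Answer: $- \frac{21879579}{1594175450} \approx -0.013725$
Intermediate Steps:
$X{\left(p,Y \right)} = 15 + 3 p$ ($X{\left(p,Y \right)} = 3 \left(5 + p\right) = 15 + 3 p$)
$N{\left(t \right)} = - \frac{t}{5}$
$u{\left(K \right)} = 33 + 3 K$ ($u{\left(K \right)} = 39 + \left(15 + 3 \left(\left(K - 5\right) - 2\right)\right) = 39 + \left(15 + 3 \left(\left(-5 + K\right) - 2\right)\right) = 39 + \left(15 + 3 \left(-7 + K\right)\right) = 39 + \left(15 + \left(-21 + 3 K\right)\right) = 39 + \left(-6 + 3 K\right) = 33 + 3 K$)
$\frac{N{\left(20 \right)} 30}{-41461} + \frac{u{\left(202 \right)}}{-38450} = \frac{\left(- \frac{1}{5}\right) 20 \cdot 30}{-41461} + \frac{33 + 3 \cdot 202}{-38450} = \left(-4\right) 30 \left(- \frac{1}{41461}\right) + \left(33 + 606\right) \left(- \frac{1}{38450}\right) = \left(-120\right) \left(- \frac{1}{41461}\right) + 639 \left(- \frac{1}{38450}\right) = \frac{120}{41461} - \frac{639}{38450} = - \frac{21879579}{1594175450}$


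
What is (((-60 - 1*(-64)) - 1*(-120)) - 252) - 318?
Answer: -446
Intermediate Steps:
(((-60 - 1*(-64)) - 1*(-120)) - 252) - 318 = (((-60 + 64) + 120) - 252) - 318 = ((4 + 120) - 252) - 318 = (124 - 252) - 318 = -128 - 318 = -446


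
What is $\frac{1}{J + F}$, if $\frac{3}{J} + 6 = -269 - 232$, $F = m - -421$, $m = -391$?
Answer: $\frac{169}{5069} \approx 0.03334$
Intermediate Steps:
$F = 30$ ($F = -391 - -421 = -391 + 421 = 30$)
$J = - \frac{1}{169}$ ($J = \frac{3}{-6 - 501} = \frac{3}{-507} = 3 \left(- \frac{1}{507}\right) = - \frac{1}{169} \approx -0.0059172$)
$\frac{1}{J + F} = \frac{1}{- \frac{1}{169} + 30} = \frac{1}{\frac{5069}{169}} = \frac{169}{5069}$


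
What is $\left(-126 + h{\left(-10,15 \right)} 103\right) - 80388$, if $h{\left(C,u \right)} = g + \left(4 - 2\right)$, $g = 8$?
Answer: $-79484$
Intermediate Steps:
$h{\left(C,u \right)} = 10$ ($h{\left(C,u \right)} = 8 + \left(4 - 2\right) = 8 + 2 = 10$)
$\left(-126 + h{\left(-10,15 \right)} 103\right) - 80388 = \left(-126 + 10 \cdot 103\right) - 80388 = \left(-126 + 1030\right) - 80388 = 904 - 80388 = -79484$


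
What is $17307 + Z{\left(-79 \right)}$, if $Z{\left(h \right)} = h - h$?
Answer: $17307$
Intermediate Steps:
$Z{\left(h \right)} = 0$
$17307 + Z{\left(-79 \right)} = 17307 + 0 = 17307$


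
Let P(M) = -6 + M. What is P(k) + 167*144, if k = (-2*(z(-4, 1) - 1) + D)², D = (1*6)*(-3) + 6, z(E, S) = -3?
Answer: 24058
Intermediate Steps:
D = -12 (D = 6*(-3) + 6 = -18 + 6 = -12)
k = 16 (k = (-2*(-3 - 1) - 12)² = (-2*(-4) - 12)² = (8 - 12)² = (-4)² = 16)
P(k) + 167*144 = (-6 + 16) + 167*144 = 10 + 24048 = 24058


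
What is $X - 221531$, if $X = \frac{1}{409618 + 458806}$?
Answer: $- \frac{192382837143}{868424} \approx -2.2153 \cdot 10^{5}$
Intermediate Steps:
$X = \frac{1}{868424} \approx 1.1515 \cdot 10^{-6}$
$X - 221531 = \frac{1}{868424} - 221531 = - \frac{192382837143}{868424}$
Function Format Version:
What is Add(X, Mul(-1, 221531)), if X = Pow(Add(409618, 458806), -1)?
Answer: Rational(-192382837143, 868424) ≈ -2.2153e+5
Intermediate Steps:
X = Rational(1, 868424) (X = Pow(868424, -1) = Rational(1, 868424) ≈ 1.1515e-6)
Add(X, Mul(-1, 221531)) = Add(Rational(1, 868424), Mul(-1, 221531)) = Add(Rational(1, 868424), -221531) = Rational(-192382837143, 868424)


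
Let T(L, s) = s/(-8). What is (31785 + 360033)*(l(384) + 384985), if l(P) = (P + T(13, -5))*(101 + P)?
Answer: 895740027525/4 ≈ 2.2393e+11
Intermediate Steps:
T(L, s) = -s/8 (T(L, s) = s*(-⅛) = -s/8)
l(P) = (101 + P)*(5/8 + P) (l(P) = (P - ⅛*(-5))*(101 + P) = (P + 5/8)*(101 + P) = (5/8 + P)*(101 + P) = (101 + P)*(5/8 + P))
(31785 + 360033)*(l(384) + 384985) = (31785 + 360033)*((505/8 + 384² + (813/8)*384) + 384985) = 391818*((505/8 + 147456 + 39024) + 384985) = 391818*(1492345/8 + 384985) = 391818*(4572225/8) = 895740027525/4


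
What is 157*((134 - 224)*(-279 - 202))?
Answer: 6796530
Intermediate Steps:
157*((134 - 224)*(-279 - 202)) = 157*(-90*(-481)) = 157*43290 = 6796530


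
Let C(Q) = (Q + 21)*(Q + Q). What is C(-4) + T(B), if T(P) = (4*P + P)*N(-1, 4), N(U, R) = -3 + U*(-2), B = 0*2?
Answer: -136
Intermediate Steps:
C(Q) = 2*Q*(21 + Q) (C(Q) = (21 + Q)*(2*Q) = 2*Q*(21 + Q))
B = 0
N(U, R) = -3 - 2*U
T(P) = -5*P (T(P) = (4*P + P)*(-3 - 2*(-1)) = (5*P)*(-3 + 2) = (5*P)*(-1) = -5*P)
C(-4) + T(B) = 2*(-4)*(21 - 4) - 5*0 = 2*(-4)*17 + 0 = -136 + 0 = -136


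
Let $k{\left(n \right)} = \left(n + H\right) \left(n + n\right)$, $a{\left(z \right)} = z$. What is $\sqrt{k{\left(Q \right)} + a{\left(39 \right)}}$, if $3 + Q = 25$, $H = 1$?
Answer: $\sqrt{1051} \approx 32.419$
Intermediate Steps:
$Q = 22$ ($Q = -3 + 25 = 22$)
$k{\left(n \right)} = 2 n \left(1 + n\right)$ ($k{\left(n \right)} = \left(n + 1\right) \left(n + n\right) = \left(1 + n\right) 2 n = 2 n \left(1 + n\right)$)
$\sqrt{k{\left(Q \right)} + a{\left(39 \right)}} = \sqrt{2 \cdot 22 \left(1 + 22\right) + 39} = \sqrt{2 \cdot 22 \cdot 23 + 39} = \sqrt{1012 + 39} = \sqrt{1051}$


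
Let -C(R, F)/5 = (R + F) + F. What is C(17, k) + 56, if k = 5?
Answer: -79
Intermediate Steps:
C(R, F) = -10*F - 5*R (C(R, F) = -5*((R + F) + F) = -5*((F + R) + F) = -5*(R + 2*F) = -10*F - 5*R)
C(17, k) + 56 = (-10*5 - 5*17) + 56 = (-50 - 85) + 56 = -135 + 56 = -79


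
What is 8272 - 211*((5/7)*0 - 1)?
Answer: 8483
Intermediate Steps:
8272 - 211*((5/7)*0 - 1) = 8272 - 211*(0 - 1) = 8272 - 211*(-1) = 8272 - 1*(-211) = 8272 + 211 = 8483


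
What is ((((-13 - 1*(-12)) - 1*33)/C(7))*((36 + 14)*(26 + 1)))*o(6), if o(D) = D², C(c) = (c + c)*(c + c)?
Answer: -413100/49 ≈ -8430.6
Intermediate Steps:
C(c) = 4*c² (C(c) = (2*c)*(2*c) = 4*c²)
((((-13 - 1*(-12)) - 1*33)/C(7))*((36 + 14)*(26 + 1)))*o(6) = ((((-13 - 1*(-12)) - 1*33)/((4*7²)))*((36 + 14)*(26 + 1)))*6² = ((((-13 + 12) - 33)/((4*49)))*(50*27))*36 = (((-1 - 33)/196)*1350)*36 = (-34*1/196*1350)*36 = -17/98*1350*36 = -11475/49*36 = -413100/49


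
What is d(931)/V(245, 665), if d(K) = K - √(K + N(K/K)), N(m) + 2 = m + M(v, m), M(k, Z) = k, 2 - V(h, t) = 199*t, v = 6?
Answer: -931/132333 + 2*√26/44111 ≈ -0.0068041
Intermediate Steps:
V(h, t) = 2 - 199*t
N(m) = 4 + m (N(m) = -2 + (m + 6) = -2 + (6 + m) = 4 + m)
d(K) = K - √(5 + K) (d(K) = K - √(K + (4 + K/K)) = K - √(K + (4 + 1)) = K - √(K + 5) = K - √(5 + K))
d(931)/V(245, 665) = (931 - √(5 + 931))/(2 - 199*665) = (931 - √936)/(2 - 132335) = (931 - 6*√26)/(-132333) = (931 - 6*√26)*(-1/132333) = -931/132333 + 2*√26/44111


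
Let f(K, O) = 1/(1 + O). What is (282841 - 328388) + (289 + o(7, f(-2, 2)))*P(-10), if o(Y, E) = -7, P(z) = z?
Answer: -48367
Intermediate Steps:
(282841 - 328388) + (289 + o(7, f(-2, 2)))*P(-10) = (282841 - 328388) + (289 - 7)*(-10) = -45547 + 282*(-10) = -45547 - 2820 = -48367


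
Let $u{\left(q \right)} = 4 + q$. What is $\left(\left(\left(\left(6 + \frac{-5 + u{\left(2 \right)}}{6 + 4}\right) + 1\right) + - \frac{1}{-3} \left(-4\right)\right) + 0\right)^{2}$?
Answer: $\frac{29929}{900} \approx 33.254$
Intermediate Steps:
$\left(\left(\left(\left(6 + \frac{-5 + u{\left(2 \right)}}{6 + 4}\right) + 1\right) + - \frac{1}{-3} \left(-4\right)\right) + 0\right)^{2} = \left(\left(\left(\left(6 + \frac{-5 + \left(4 + 2\right)}{6 + 4}\right) + 1\right) + - \frac{1}{-3} \left(-4\right)\right) + 0\right)^{2} = \left(\left(\left(\left(6 + \frac{-5 + 6}{10}\right) + 1\right) + \left(-1\right) \left(- \frac{1}{3}\right) \left(-4\right)\right) + 0\right)^{2} = \left(\left(\left(\left(6 + 1 \cdot \frac{1}{10}\right) + 1\right) + \frac{1}{3} \left(-4\right)\right) + 0\right)^{2} = \left(\left(\left(\left(6 + \frac{1}{10}\right) + 1\right) - \frac{4}{3}\right) + 0\right)^{2} = \left(\left(\left(\frac{61}{10} + 1\right) - \frac{4}{3}\right) + 0\right)^{2} = \left(\left(\frac{71}{10} - \frac{4}{3}\right) + 0\right)^{2} = \left(\frac{173}{30} + 0\right)^{2} = \left(\frac{173}{30}\right)^{2} = \frac{29929}{900}$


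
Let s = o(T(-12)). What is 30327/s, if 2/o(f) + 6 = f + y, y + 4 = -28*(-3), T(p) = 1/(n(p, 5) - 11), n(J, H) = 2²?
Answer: 15679059/14 ≈ 1.1199e+6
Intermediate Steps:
n(J, H) = 4
T(p) = -⅐ (T(p) = 1/(4 - 11) = 1/(-7) = -⅐)
y = 80 (y = -4 - 28*(-3) = -4 + 84 = 80)
o(f) = 2/(74 + f) (o(f) = 2/(-6 + (f + 80)) = 2/(-6 + (80 + f)) = 2/(74 + f))
s = 14/517 (s = 2/(74 - ⅐) = 2/(517/7) = 2*(7/517) = 14/517 ≈ 0.027079)
30327/s = 30327/(14/517) = 30327*(517/14) = 15679059/14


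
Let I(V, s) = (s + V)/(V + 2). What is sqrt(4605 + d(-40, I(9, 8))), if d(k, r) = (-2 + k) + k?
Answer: sqrt(4523) ≈ 67.253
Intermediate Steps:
I(V, s) = (V + s)/(2 + V)
d(k, r) = -2 + 2*k
sqrt(4605 + d(-40, I(9, 8))) = sqrt(4605 + (-2 + 2*(-40))) = sqrt(4605 + (-2 - 80)) = sqrt(4605 - 82) = sqrt(4523)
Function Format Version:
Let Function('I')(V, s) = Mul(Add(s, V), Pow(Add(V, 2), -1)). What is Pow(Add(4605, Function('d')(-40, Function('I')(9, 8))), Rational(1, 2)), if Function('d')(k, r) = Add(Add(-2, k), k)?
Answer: Pow(4523, Rational(1, 2)) ≈ 67.253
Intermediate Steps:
Function('I')(V, s) = Mul(Pow(Add(2, V), -1), Add(V, s)) (Function('I')(V, s) = Mul(Add(V, s), Pow(Add(2, V), -1)) = Mul(Pow(Add(2, V), -1), Add(V, s)))
Function('d')(k, r) = Add(-2, Mul(2, k))
Pow(Add(4605, Function('d')(-40, Function('I')(9, 8))), Rational(1, 2)) = Pow(Add(4605, Add(-2, Mul(2, -40))), Rational(1, 2)) = Pow(Add(4605, Add(-2, -80)), Rational(1, 2)) = Pow(Add(4605, -82), Rational(1, 2)) = Pow(4523, Rational(1, 2))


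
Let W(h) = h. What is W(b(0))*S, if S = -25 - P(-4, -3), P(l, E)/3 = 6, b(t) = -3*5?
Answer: 645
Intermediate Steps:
b(t) = -15
P(l, E) = 18 (P(l, E) = 3*6 = 18)
S = -43 (S = -25 - 1*18 = -25 - 18 = -43)
W(b(0))*S = -15*(-43) = 645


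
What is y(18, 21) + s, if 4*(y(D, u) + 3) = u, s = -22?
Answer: -79/4 ≈ -19.750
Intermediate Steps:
y(D, u) = -3 + u/4
y(18, 21) + s = (-3 + (1/4)*21) - 22 = (-3 + 21/4) - 22 = 9/4 - 22 = -79/4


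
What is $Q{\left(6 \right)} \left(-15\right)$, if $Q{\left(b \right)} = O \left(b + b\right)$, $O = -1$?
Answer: $180$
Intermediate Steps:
$Q{\left(b \right)} = - 2 b$ ($Q{\left(b \right)} = - (b + b) = - 2 b$)
$Q{\left(6 \right)} \left(-15\right) = \left(-2\right) 6 \left(-15\right) = \left(-12\right) \left(-15\right) = 180$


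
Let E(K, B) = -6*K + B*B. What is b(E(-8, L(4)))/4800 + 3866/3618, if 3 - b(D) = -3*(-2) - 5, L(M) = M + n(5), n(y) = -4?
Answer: 1547003/1447200 ≈ 1.0690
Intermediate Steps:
L(M) = -4 + M (L(M) = M - 4 = -4 + M)
E(K, B) = B**2 - 6*K (E(K, B) = -6*K + B**2 = B**2 - 6*K)
b(D) = 2 (b(D) = 3 - (-3*(-2) - 5) = 3 - (6 - 5) = 3 - 1*1 = 3 - 1 = 2)
b(E(-8, L(4)))/4800 + 3866/3618 = 2/4800 + 3866/3618 = 2*(1/4800) + 3866*(1/3618) = 1/2400 + 1933/1809 = 1547003/1447200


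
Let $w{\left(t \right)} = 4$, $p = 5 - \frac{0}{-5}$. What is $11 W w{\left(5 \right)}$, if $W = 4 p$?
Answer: $880$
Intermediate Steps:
$p = 5$ ($p = 5 - 0 \left(- \frac{1}{5}\right) = 5 - 0 = 5 + 0 = 5$)
$W = 20$ ($W = 4 \cdot 5 = 20$)
$11 W w{\left(5 \right)} = 11 \cdot 20 \cdot 4 = 220 \cdot 4 = 880$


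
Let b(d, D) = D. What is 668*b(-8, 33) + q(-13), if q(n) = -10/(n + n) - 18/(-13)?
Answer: 286595/13 ≈ 22046.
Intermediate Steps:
q(n) = 18/13 - 5/n (q(n) = -10*1/(2*n) - 18*(-1/13) = -5/n + 18/13 = 18/13 - 5/n)
668*b(-8, 33) + q(-13) = 668*33 + (18/13 - 5/(-13)) = 22044 + (18/13 - 5*(-1/13)) = 22044 + (18/13 + 5/13) = 22044 + 23/13 = 286595/13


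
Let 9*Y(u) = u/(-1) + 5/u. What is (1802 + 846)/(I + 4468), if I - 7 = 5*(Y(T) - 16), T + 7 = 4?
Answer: 71496/118685 ≈ 0.60240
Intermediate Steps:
T = -3 (T = -7 + 4 = -3)
Y(u) = -u/9 + 5/(9*u) (Y(u) = (u/(-1) + 5/u)/9 = (u*(-1) + 5/u)/9 = (-u + 5/u)/9 = -u/9 + 5/(9*u))
I = -1951/27 (I = 7 + 5*((⅑)*(5 - 1*(-3)²)/(-3) - 16) = 7 + 5*((⅑)*(-⅓)*(5 - 1*9) - 16) = 7 + 5*((⅑)*(-⅓)*(5 - 9) - 16) = 7 + 5*((⅑)*(-⅓)*(-4) - 16) = 7 + 5*(4/27 - 16) = 7 + 5*(-428/27) = 7 - 2140/27 = -1951/27 ≈ -72.259)
(1802 + 846)/(I + 4468) = (1802 + 846)/(-1951/27 + 4468) = 2648/(118685/27) = 2648*(27/118685) = 71496/118685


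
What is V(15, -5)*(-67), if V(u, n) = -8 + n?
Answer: 871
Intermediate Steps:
V(15, -5)*(-67) = (-8 - 5)*(-67) = -13*(-67) = 871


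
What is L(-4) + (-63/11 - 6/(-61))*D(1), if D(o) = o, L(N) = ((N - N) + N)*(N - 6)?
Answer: 23063/671 ≈ 34.371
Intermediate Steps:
L(N) = N*(-6 + N) (L(N) = (0 + N)*(-6 + N) = N*(-6 + N))
L(-4) + (-63/11 - 6/(-61))*D(1) = -4*(-6 - 4) + (-63/11 - 6/(-61))*1 = -4*(-10) + (-63*1/11 - 6*(-1/61))*1 = 40 + (-63/11 + 6/61)*1 = 40 - 3777/671*1 = 40 - 3777/671 = 23063/671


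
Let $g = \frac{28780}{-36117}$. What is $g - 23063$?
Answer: $- \frac{832995151}{36117} \approx -23064.0$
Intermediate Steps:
$g = - \frac{28780}{36117}$ ($g = 28780 \left(- \frac{1}{36117}\right) = - \frac{28780}{36117} \approx -0.79685$)
$g - 23063 = - \frac{28780}{36117} - 23063 = - \frac{832995151}{36117}$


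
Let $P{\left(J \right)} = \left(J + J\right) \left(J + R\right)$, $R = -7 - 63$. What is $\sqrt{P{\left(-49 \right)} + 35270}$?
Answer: $2 \sqrt{11733} \approx 216.64$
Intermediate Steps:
$R = -70$
$P{\left(J \right)} = 2 J \left(-70 + J\right)$ ($P{\left(J \right)} = \left(J + J\right) \left(J - 70\right) = 2 J \left(-70 + J\right)$)
$\sqrt{P{\left(-49 \right)} + 35270} = \sqrt{2 \left(-49\right) \left(-70 - 49\right) + 35270} = \sqrt{2 \left(-49\right) \left(-119\right) + 35270} = \sqrt{11662 + 35270} = \sqrt{46932} = 2 \sqrt{11733}$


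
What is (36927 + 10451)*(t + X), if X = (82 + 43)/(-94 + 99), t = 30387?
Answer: 1440859736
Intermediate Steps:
X = 25 (X = 125/5 = (1/5)*125 = 25)
(36927 + 10451)*(t + X) = (36927 + 10451)*(30387 + 25) = 47378*30412 = 1440859736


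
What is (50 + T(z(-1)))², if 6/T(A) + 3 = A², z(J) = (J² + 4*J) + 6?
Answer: 2601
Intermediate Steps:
z(J) = 6 + J² + 4*J
T(A) = 6/(-3 + A²)
(50 + T(z(-1)))² = (50 + 6/(-3 + (6 + (-1)² + 4*(-1))²))² = (50 + 6/(-3 + (6 + 1 - 4)²))² = (50 + 6/(-3 + 3²))² = (50 + 6/(-3 + 9))² = (50 + 6/6)² = (50 + 6*(⅙))² = (50 + 1)² = 51² = 2601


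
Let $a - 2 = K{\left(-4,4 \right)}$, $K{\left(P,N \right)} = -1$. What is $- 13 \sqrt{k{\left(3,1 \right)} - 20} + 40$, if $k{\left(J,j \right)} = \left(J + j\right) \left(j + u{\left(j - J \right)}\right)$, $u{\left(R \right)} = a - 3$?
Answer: $40 - 26 i \sqrt{6} \approx 40.0 - 63.687 i$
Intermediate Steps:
$a = 1$ ($a = 2 - 1 = 1$)
$u{\left(R \right)} = -2$ ($u{\left(R \right)} = 1 - 3 = -2$)
$k{\left(J,j \right)} = \left(-2 + j\right) \left(J + j\right)$ ($k{\left(J,j \right)} = \left(J + j\right) \left(j - 2\right) = \left(J + j\right) \left(-2 + j\right) = \left(-2 + j\right) \left(J + j\right)$)
$- 13 \sqrt{k{\left(3,1 \right)} - 20} + 40 = - 13 \sqrt{\left(1^{2} - 6 - 2 + 3 \cdot 1\right) - 20} + 40 = - 13 \sqrt{\left(1 - 6 - 2 + 3\right) - 20} + 40 = - 13 \sqrt{-4 - 20} + 40 = - 13 \sqrt{-24} + 40 = - 13 \cdot 2 i \sqrt{6} + 40 = - 26 i \sqrt{6} + 40 = 40 - 26 i \sqrt{6}$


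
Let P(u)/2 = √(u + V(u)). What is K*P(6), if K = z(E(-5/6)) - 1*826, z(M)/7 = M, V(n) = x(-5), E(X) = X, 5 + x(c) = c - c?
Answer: -4991/3 ≈ -1663.7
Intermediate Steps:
x(c) = -5 (x(c) = -5 + (c - c) = -5 + 0 = -5)
V(n) = -5
z(M) = 7*M
P(u) = 2*√(-5 + u) (P(u) = 2*√(u - 5) = 2*√(-5 + u))
K = -4991/6 (K = 7*(-5/6) - 1*826 = 7*(-5*⅙) - 826 = 7*(-⅚) - 826 = -35/6 - 826 = -4991/6 ≈ -831.83)
K*P(6) = -4991*√(-5 + 6)/3 = -4991*√1/3 = -4991/3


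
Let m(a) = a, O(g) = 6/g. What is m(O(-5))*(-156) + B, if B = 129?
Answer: 1581/5 ≈ 316.20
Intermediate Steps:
m(O(-5))*(-156) + B = (6/(-5))*(-156) + 129 = (6*(-1/5))*(-156) + 129 = -6/5*(-156) + 129 = 936/5 + 129 = 1581/5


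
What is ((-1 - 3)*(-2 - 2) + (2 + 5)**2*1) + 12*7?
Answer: 149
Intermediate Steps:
((-1 - 3)*(-2 - 2) + (2 + 5)**2*1) + 12*7 = (-4*(-4) + 7**2*1) + 84 = (16 + 49*1) + 84 = (16 + 49) + 84 = 65 + 84 = 149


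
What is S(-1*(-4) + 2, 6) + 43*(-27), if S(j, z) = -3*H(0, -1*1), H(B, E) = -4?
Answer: -1149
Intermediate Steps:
S(j, z) = 12 (S(j, z) = -3*(-4) = 12)
S(-1*(-4) + 2, 6) + 43*(-27) = 12 + 43*(-27) = 12 - 1161 = -1149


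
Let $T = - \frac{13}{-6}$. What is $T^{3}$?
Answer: $\frac{2197}{216} \approx 10.171$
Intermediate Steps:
$T = \frac{13}{6}$ ($T = \left(-13\right) \left(- \frac{1}{6}\right) = \frac{13}{6} \approx 2.1667$)
$T^{3} = \left(\frac{13}{6}\right)^{3} = \frac{2197}{216}$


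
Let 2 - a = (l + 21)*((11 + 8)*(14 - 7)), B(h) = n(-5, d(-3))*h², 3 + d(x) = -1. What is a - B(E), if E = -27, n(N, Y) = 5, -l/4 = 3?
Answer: -4840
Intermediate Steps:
l = -12 (l = -4*3 = -12)
d(x) = -4 (d(x) = -3 - 1 = -4)
B(h) = 5*h²
a = -1195 (a = 2 - (-12 + 21)*(11 + 8)*(14 - 7) = 2 - 9*19*7 = 2 - 9*133 = 2 - 1*1197 = 2 - 1197 = -1195)
a - B(E) = -1195 - 5*(-27)² = -1195 - 5*729 = -1195 - 1*3645 = -1195 - 3645 = -4840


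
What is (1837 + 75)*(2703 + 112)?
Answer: 5382280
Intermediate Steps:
(1837 + 75)*(2703 + 112) = 1912*2815 = 5382280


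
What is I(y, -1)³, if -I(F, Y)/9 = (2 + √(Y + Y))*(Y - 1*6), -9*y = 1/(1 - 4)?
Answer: -1000188 + 2500470*I*√2 ≈ -1.0002e+6 + 3.5362e+6*I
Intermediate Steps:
y = 1/27 (y = -1/(9*(1 - 4)) = -⅑/(-3) = -⅑*(-⅓) = 1/27 ≈ 0.037037)
I(F, Y) = -9*(-6 + Y)*(2 + √2*√Y) (I(F, Y) = -9*(2 + √(Y + Y))*(Y - 1*6) = -9*(2 + √(2*Y))*(Y - 6) = -9*(2 + √2*√Y)*(-6 + Y) = -9*(-6 + Y)*(2 + √2*√Y))
I(y, -1)³ = (108 - 18*(-1) - 9*√2*(-1)^(3/2) + 54*√2*√(-1))³ = (108 + 18 - 9*√2*(-I) + 54*√2*I)³ = (108 + 18 + 9*I*√2 + 54*I*√2)³ = (126 + 63*I*√2)³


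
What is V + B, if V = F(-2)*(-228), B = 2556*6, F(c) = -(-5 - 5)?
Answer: 13056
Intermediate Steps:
F(c) = 10 (F(c) = -1*(-10) = 10)
B = 15336
V = -2280 (V = 10*(-228) = -2280)
V + B = -2280 + 15336 = 13056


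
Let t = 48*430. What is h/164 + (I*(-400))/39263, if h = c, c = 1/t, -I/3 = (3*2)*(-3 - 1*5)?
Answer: -194973656737/132903684480 ≈ -1.4670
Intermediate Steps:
t = 20640
I = 144 (I = -3*3*2*(-3 - 1*5) = -18*(-3 - 5) = -18*(-8) = -3*(-48) = 144)
c = 1/20640 ≈ 4.8450e-5
h = 1/20640 ≈ 4.8450e-5
h/164 + (I*(-400))/39263 = (1/20640)/164 + (144*(-400))/39263 = (1/20640)*(1/164) - 57600*1/39263 = 1/3384960 - 57600/39263 = -194973656737/132903684480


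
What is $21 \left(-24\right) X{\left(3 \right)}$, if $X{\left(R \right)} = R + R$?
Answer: $-3024$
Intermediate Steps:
$X{\left(R \right)} = 2 R$
$21 \left(-24\right) X{\left(3 \right)} = 21 \left(-24\right) 2 \cdot 3 = \left(-504\right) 6 = -3024$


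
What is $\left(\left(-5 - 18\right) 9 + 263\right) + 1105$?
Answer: $1161$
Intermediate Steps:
$\left(\left(-5 - 18\right) 9 + 263\right) + 1105 = \left(\left(-23\right) 9 + 263\right) + 1105 = \left(-207 + 263\right) + 1105 = 56 + 1105 = 1161$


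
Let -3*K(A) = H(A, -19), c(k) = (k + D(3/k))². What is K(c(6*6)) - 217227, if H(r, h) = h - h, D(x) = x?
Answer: -217227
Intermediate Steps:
c(k) = (k + 3/k)²
H(r, h) = 0
K(A) = 0 (K(A) = -⅓*0 = 0)
K(c(6*6)) - 217227 = 0 - 217227 = -217227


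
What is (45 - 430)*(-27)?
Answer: 10395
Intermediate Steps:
(45 - 430)*(-27) = -385*(-27) = 10395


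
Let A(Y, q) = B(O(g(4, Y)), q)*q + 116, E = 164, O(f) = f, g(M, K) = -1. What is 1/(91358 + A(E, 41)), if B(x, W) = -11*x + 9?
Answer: 1/92294 ≈ 1.0835e-5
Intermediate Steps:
B(x, W) = 9 - 11*x
A(Y, q) = 116 + 20*q (A(Y, q) = (9 - 11*(-1))*q + 116 = (9 + 11)*q + 116 = 20*q + 116 = 116 + 20*q)
1/(91358 + A(E, 41)) = 1/(91358 + (116 + 20*41)) = 1/(91358 + (116 + 820)) = 1/(91358 + 936) = 1/92294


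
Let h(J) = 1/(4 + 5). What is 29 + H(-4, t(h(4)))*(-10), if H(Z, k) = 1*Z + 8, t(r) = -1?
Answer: -11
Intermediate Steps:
h(J) = ⅑ (h(J) = 1/9 = ⅑)
H(Z, k) = 8 + Z (H(Z, k) = Z + 8 = 8 + Z)
29 + H(-4, t(h(4)))*(-10) = 29 + (8 - 4)*(-10) = 29 + 4*(-10) = 29 - 40 = -11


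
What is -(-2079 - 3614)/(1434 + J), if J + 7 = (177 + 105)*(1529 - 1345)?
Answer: 5693/53315 ≈ 0.10678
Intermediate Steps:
J = 51881 (J = -7 + (177 + 105)*(1529 - 1345) = -7 + 282*184 = -7 + 51888 = 51881)
-(-2079 - 3614)/(1434 + J) = -(-2079 - 3614)/(1434 + 51881) = -(-5693)/53315 = -1*(-5693/53315) = 5693/53315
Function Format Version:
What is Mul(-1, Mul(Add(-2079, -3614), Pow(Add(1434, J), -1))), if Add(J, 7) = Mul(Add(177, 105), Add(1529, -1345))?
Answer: Rational(5693, 53315) ≈ 0.10678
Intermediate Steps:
J = 51881 (J = Add(-7, Mul(Add(177, 105), Add(1529, -1345))) = Add(-7, Mul(282, 184)) = Add(-7, 51888) = 51881)
Mul(-1, Mul(Add(-2079, -3614), Pow(Add(1434, J), -1))) = Mul(-1, Mul(Add(-2079, -3614), Pow(Add(1434, 51881), -1))) = Mul(-1, Mul(-5693, Pow(53315, -1))) = Mul(-1, Mul(-5693, Rational(1, 53315))) = Mul(-1, Rational(-5693, 53315)) = Rational(5693, 53315)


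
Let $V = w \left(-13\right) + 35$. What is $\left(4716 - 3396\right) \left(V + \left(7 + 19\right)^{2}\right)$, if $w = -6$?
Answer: $1041480$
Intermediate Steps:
$V = 113$ ($V = \left(-6\right) \left(-13\right) + 35 = 78 + 35 = 113$)
$\left(4716 - 3396\right) \left(V + \left(7 + 19\right)^{2}\right) = \left(4716 - 3396\right) \left(113 + \left(7 + 19\right)^{2}\right) = 1320 \left(113 + 26^{2}\right) = 1320 \left(113 + 676\right) = 1320 \cdot 789 = 1041480$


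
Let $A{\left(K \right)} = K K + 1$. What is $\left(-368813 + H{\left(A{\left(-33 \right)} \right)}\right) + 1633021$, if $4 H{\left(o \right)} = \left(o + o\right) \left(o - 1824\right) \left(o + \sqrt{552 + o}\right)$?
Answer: $-434768492 - 400030 \sqrt{1642} \approx -4.5098 \cdot 10^{8}$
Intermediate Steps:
$A{\left(K \right)} = 1 + K^{2}$ ($A{\left(K \right)} = K^{2} + 1 = 1 + K^{2}$)
$H{\left(o \right)} = \frac{o \left(-1824 + o\right) \left(o + \sqrt{552 + o}\right)}{2}$ ($H{\left(o \right)} = \frac{\left(o + o\right) \left(o - 1824\right) \left(o + \sqrt{552 + o}\right)}{4} = \frac{2 o \left(-1824 + o\right) \left(o + \sqrt{552 + o}\right)}{4} = \frac{o \left(-1824 + o\right) \left(o + \sqrt{552 + o}\right)}{2}$)
$\left(-368813 + H{\left(A{\left(-33 \right)} \right)}\right) + 1633021 = \left(-368813 + \frac{\left(1 + \left(-33\right)^{2}\right) \left(\left(1 + \left(-33\right)^{2}\right)^{2} - 1824 \left(1 + \left(-33\right)^{2}\right) - 1824 \sqrt{552 + \left(1 + \left(-33\right)^{2}\right)} + \left(1 + \left(-33\right)^{2}\right) \sqrt{552 + \left(1 + \left(-33\right)^{2}\right)}\right)}{2}\right) + 1633021 = \left(-368813 + \frac{\left(1 + 1089\right) \left(\left(1 + 1089\right)^{2} - 1824 \left(1 + 1089\right) - 1824 \sqrt{552 + \left(1 + 1089\right)} + \left(1 + 1089\right) \sqrt{552 + \left(1 + 1089\right)}\right)}{2}\right) + 1633021 = \left(-368813 + \frac{1}{2} \cdot 1090 \left(1090^{2} - 1988160 - 1824 \sqrt{552 + 1090} + 1090 \sqrt{552 + 1090}\right)\right) + 1633021 = \left(-368813 + \frac{1}{2} \cdot 1090 \left(1188100 - 1988160 - 1824 \sqrt{1642} + 1090 \sqrt{1642}\right)\right) + 1633021 = \left(-368813 + \frac{1}{2} \cdot 1090 \left(-800060 - 734 \sqrt{1642}\right)\right) + 1633021 = \left(-368813 - \left(436032700 + 400030 \sqrt{1642}\right)\right) + 1633021 = \left(-436401513 - 400030 \sqrt{1642}\right) + 1633021 = -434768492 - 400030 \sqrt{1642}$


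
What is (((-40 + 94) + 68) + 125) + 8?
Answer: 255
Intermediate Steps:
(((-40 + 94) + 68) + 125) + 8 = ((54 + 68) + 125) + 8 = (122 + 125) + 8 = 247 + 8 = 255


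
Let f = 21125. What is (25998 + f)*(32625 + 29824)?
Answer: 2942784227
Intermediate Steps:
(25998 + f)*(32625 + 29824) = (25998 + 21125)*(32625 + 29824) = 47123*62449 = 2942784227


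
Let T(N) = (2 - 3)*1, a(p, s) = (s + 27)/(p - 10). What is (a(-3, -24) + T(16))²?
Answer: 256/169 ≈ 1.5148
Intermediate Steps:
a(p, s) = (27 + s)/(-10 + p)
T(N) = -1 (T(N) = -1*1 = -1)
(a(-3, -24) + T(16))² = ((27 - 24)/(-10 - 3) - 1)² = (3/(-13) - 1)² = (-1/13*3 - 1)² = (-3/13 - 1)² = (-16/13)² = 256/169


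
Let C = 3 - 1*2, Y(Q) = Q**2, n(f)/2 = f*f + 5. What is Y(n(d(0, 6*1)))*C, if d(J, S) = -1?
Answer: 144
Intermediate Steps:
n(f) = 10 + 2*f**2 (n(f) = 2*(f*f + 5) = 2*(f**2 + 5) = 2*(5 + f**2) = 10 + 2*f**2)
C = 1 (C = 3 - 2 = 1)
Y(n(d(0, 6*1)))*C = (10 + 2*(-1)**2)**2*1 = (10 + 2*1)**2*1 = (10 + 2)**2*1 = 12**2*1 = 144*1 = 144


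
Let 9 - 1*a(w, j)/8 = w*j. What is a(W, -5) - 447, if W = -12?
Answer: -855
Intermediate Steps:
a(w, j) = 72 - 8*j*w (a(w, j) = 72 - 8*w*j = 72 - 8*j*w)
a(W, -5) - 447 = (72 - 8*(-5)*(-12)) - 447 = (72 - 480) - 447 = -408 - 447 = -855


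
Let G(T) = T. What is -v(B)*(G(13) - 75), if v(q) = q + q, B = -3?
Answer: -372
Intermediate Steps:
v(q) = 2*q
-v(B)*(G(13) - 75) = -2*(-3)*(13 - 75) = -(-6)*(-62) = -1*372 = -372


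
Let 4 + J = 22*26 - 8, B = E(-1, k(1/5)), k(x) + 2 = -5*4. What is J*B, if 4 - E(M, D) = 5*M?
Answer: 5040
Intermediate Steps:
k(x) = -22 (k(x) = -2 - 5*4 = -2 - 20 = -22)
E(M, D) = 4 - 5*M
B = 9 (B = 4 - 5*(-1) = 4 + 5 = 9)
J = 560 (J = -4 + (22*26 - 8) = -4 + (572 - 8) = -4 + 564 = 560)
J*B = 560*9 = 5040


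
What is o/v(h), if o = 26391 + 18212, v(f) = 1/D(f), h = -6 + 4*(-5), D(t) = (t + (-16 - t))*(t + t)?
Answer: 37109696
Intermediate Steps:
D(t) = -32*t
h = -26 (h = -6 - 20 = -26)
v(f) = -1/(32*f) (v(f) = 1/(-32*f) = -1/(32*f))
o = 44603
o/v(h) = 44603/((-1/32/(-26))) = 44603/((-1/32*(-1/26))) = 44603/(1/832) = 44603*832 = 37109696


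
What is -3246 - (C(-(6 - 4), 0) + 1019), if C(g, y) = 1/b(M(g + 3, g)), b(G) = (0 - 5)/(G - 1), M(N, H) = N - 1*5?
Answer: -4266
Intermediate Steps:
M(N, H) = -5 + N (M(N, H) = N - 5 = -5 + N)
b(G) = -5/(-1 + G)
C(g, y) = ⅗ - g/5 (C(g, y) = 1/(-5/(-1 + (-5 + (g + 3)))) = 1/(-5/(-1 + (-5 + (3 + g)))) = 1/(-5/(-1 + (-2 + g))) = 1/(-5/(-3 + g)) = ⅗ - g/5)
-3246 - (C(-(6 - 4), 0) + 1019) = -3246 - ((⅗ - (-1)*(6 - 4)/5) + 1019) = -3246 - ((⅗ - (-1)*2/5) + 1019) = -3246 - ((⅗ - ⅕*(-2)) + 1019) = -3246 - ((⅗ + ⅖) + 1019) = -3246 - (1 + 1019) = -3246 - 1*1020 = -3246 - 1020 = -4266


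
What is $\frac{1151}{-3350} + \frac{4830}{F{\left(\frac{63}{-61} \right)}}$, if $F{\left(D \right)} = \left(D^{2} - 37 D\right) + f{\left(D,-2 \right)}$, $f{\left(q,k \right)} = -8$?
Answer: $\frac{15018418327}{97478300} \approx 154.07$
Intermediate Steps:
$F{\left(D \right)} = -8 + D^{2} - 37 D$ ($F{\left(D \right)} = \left(D^{2} - 37 D\right) - 8 = -8 + D^{2} - 37 D$)
$\frac{1151}{-3350} + \frac{4830}{F{\left(\frac{63}{-61} \right)}} = \frac{1151}{-3350} + \frac{4830}{-8 + \left(\frac{63}{-61}\right)^{2} - 37 \frac{63}{-61}} = 1151 \left(- \frac{1}{3350}\right) + \frac{4830}{-8 + \left(63 \left(- \frac{1}{61}\right)\right)^{2} - 37 \cdot 63 \left(- \frac{1}{61}\right)} = - \frac{1151}{3350} + \frac{4830}{-8 + \left(- \frac{63}{61}\right)^{2} - - \frac{2331}{61}} = - \frac{1151}{3350} + \frac{4830}{-8 + \frac{3969}{3721} + \frac{2331}{61}} = - \frac{1151}{3350} + \frac{4830}{\frac{116392}{3721}} = - \frac{1151}{3350} + 4830 \cdot \frac{3721}{116392} = - \frac{1151}{3350} + \frac{8986215}{58196} = \frac{15018418327}{97478300}$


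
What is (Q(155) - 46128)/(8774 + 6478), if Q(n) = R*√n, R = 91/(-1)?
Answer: -124/41 - 91*√155/15252 ≈ -3.0987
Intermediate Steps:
R = -91 (R = 91*(-1) = -91)
Q(n) = -91*√n
(Q(155) - 46128)/(8774 + 6478) = (-91*√155 - 46128)/(8774 + 6478) = (-46128 - 91*√155)/15252 = (-46128 - 91*√155)*(1/15252) = -124/41 - 91*√155/15252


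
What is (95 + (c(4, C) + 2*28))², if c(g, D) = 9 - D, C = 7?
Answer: 23409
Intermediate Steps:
(95 + (c(4, C) + 2*28))² = (95 + ((9 - 1*7) + 2*28))² = (95 + ((9 - 7) + 56))² = (95 + (2 + 56))² = (95 + 58)² = 153² = 23409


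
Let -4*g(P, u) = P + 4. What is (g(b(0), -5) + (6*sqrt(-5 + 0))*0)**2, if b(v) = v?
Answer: 1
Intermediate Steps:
g(P, u) = -1 - P/4 (g(P, u) = -(P + 4)/4 = -(4 + P)/4 = -1 - P/4)
(g(b(0), -5) + (6*sqrt(-5 + 0))*0)**2 = ((-1 - 1/4*0) + (6*sqrt(-5 + 0))*0)**2 = ((-1 + 0) + (6*sqrt(-5))*0)**2 = (-1 + (6*(I*sqrt(5)))*0)**2 = (-1 + (6*I*sqrt(5))*0)**2 = (-1 + 0)**2 = (-1)**2 = 1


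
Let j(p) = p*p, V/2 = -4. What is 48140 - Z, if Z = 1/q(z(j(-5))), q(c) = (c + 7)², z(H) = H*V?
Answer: 1793166859/37249 ≈ 48140.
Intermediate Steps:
V = -8 (V = 2*(-4) = -8)
j(p) = p²
z(H) = -8*H (z(H) = H*(-8) = -8*H)
q(c) = (7 + c)²
Z = 1/37249 (Z = 1/((7 - 8*(-5)²)²) = 1/((7 - 8*25)²) = 1/((7 - 200)²) = 1/((-193)²) = 1/37249 ≈ 2.6846e-5)
48140 - Z = 48140 - 1*1/37249 = 48140 - 1/37249 = 1793166859/37249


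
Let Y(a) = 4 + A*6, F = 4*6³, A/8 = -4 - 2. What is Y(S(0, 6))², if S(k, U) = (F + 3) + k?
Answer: 80656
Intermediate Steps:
A = -48 (A = 8*(-4 - 2) = 8*(-6) = -48)
F = 864 (F = 4*216 = 864)
S(k, U) = 867 + k (S(k, U) = (864 + 3) + k = 867 + k)
Y(a) = -284 (Y(a) = 4 - 48*6 = 4 - 288 = -284)
Y(S(0, 6))² = (-284)² = 80656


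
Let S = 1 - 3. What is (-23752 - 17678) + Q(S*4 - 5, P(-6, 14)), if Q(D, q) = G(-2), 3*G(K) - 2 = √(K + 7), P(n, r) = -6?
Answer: -124288/3 + √5/3 ≈ -41429.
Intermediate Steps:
S = -2
G(K) = ⅔ + √(7 + K)/3 (G(K) = ⅔ + √(K + 7)/3 = ⅔ + √(7 + K)/3)
Q(D, q) = ⅔ + √5/3 (Q(D, q) = ⅔ + √(7 - 2)/3 = ⅔ + √5/3)
(-23752 - 17678) + Q(S*4 - 5, P(-6, 14)) = (-23752 - 17678) + (⅔ + √5/3) = -41430 + (⅔ + √5/3) = -124288/3 + √5/3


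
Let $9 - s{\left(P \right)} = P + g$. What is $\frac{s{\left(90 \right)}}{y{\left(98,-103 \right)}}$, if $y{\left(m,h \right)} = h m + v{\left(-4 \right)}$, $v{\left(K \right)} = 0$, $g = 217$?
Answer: $\frac{149}{5047} \approx 0.029522$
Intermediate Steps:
$s{\left(P \right)} = -208 - P$ ($s{\left(P \right)} = 9 - \left(P + 217\right) = 9 - \left(217 + P\right) = -208 - P$)
$y{\left(m,h \right)} = h m$ ($y{\left(m,h \right)} = h m + 0 = h m$)
$\frac{s{\left(90 \right)}}{y{\left(98,-103 \right)}} = \frac{-208 - 90}{\left(-103\right) 98} = \frac{-208 - 90}{-10094} = \left(-298\right) \left(- \frac{1}{10094}\right) = \frac{149}{5047}$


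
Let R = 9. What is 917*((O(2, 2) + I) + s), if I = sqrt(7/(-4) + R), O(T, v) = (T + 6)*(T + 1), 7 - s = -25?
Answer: 51352 + 917*sqrt(29)/2 ≈ 53821.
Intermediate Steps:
s = 32 (s = 7 - 1*(-25) = 7 + 25 = 32)
O(T, v) = (1 + T)*(6 + T) (O(T, v) = (6 + T)*(1 + T) = (1 + T)*(6 + T))
I = sqrt(29)/2 (I = sqrt(7/(-4) + 9) = sqrt(7*(-1/4) + 9) = sqrt(-7/4 + 9) = sqrt(29/4) = sqrt(29)/2 ≈ 2.6926)
917*((O(2, 2) + I) + s) = 917*(((6 + 2**2 + 7*2) + sqrt(29)/2) + 32) = 917*(((6 + 4 + 14) + sqrt(29)/2) + 32) = 917*((24 + sqrt(29)/2) + 32) = 917*(56 + sqrt(29)/2) = 51352 + 917*sqrt(29)/2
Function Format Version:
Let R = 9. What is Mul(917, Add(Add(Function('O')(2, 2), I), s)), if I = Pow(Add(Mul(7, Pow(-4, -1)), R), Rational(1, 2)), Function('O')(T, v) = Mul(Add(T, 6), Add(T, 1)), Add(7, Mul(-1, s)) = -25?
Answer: Add(51352, Mul(Rational(917, 2), Pow(29, Rational(1, 2)))) ≈ 53821.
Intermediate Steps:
s = 32 (s = Add(7, Mul(-1, -25)) = Add(7, 25) = 32)
Function('O')(T, v) = Mul(Add(1, T), Add(6, T)) (Function('O')(T, v) = Mul(Add(6, T), Add(1, T)) = Mul(Add(1, T), Add(6, T)))
I = Mul(Rational(1, 2), Pow(29, Rational(1, 2))) (I = Pow(Add(Mul(7, Pow(-4, -1)), 9), Rational(1, 2)) = Pow(Add(Mul(7, Rational(-1, 4)), 9), Rational(1, 2)) = Pow(Add(Rational(-7, 4), 9), Rational(1, 2)) = Pow(Rational(29, 4), Rational(1, 2)) = Mul(Rational(1, 2), Pow(29, Rational(1, 2))) ≈ 2.6926)
Mul(917, Add(Add(Function('O')(2, 2), I), s)) = Mul(917, Add(Add(Add(6, Pow(2, 2), Mul(7, 2)), Mul(Rational(1, 2), Pow(29, Rational(1, 2)))), 32)) = Mul(917, Add(Add(Add(6, 4, 14), Mul(Rational(1, 2), Pow(29, Rational(1, 2)))), 32)) = Mul(917, Add(Add(24, Mul(Rational(1, 2), Pow(29, Rational(1, 2)))), 32)) = Mul(917, Add(56, Mul(Rational(1, 2), Pow(29, Rational(1, 2))))) = Add(51352, Mul(Rational(917, 2), Pow(29, Rational(1, 2))))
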